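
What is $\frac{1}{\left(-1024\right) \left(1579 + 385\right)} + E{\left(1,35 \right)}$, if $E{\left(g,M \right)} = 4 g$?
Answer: $\frac{8044543}{2011136} \approx 4.0$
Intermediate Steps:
$\frac{1}{\left(-1024\right) \left(1579 + 385\right)} + E{\left(1,35 \right)} = \frac{1}{\left(-1024\right) \left(1579 + 385\right)} + 4 \cdot 1 = - \frac{1}{1024 \cdot 1964} + 4 = \left(- \frac{1}{1024}\right) \frac{1}{1964} + 4 = - \frac{1}{2011136} + 4 = \frac{8044543}{2011136}$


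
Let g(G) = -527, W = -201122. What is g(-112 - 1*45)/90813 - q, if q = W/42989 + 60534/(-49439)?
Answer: 1138180496692975/193007881258023 ≈ 5.8971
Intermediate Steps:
q = -12545566684/2125333171 (q = -201122/42989 + 60534/(-49439) = -201122*1/42989 + 60534*(-1/49439) = -201122/42989 - 60534/49439 = -12545566684/2125333171 ≈ -5.9029)
g(-112 - 1*45)/90813 - q = -527/90813 - 1*(-12545566684/2125333171) = -527*1/90813 + 12545566684/2125333171 = -527/90813 + 12545566684/2125333171 = 1138180496692975/193007881258023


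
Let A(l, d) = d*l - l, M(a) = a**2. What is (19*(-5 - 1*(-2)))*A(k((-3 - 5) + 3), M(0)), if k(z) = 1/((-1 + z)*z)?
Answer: 19/10 ≈ 1.9000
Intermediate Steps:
k(z) = 1/(z*(-1 + z))
A(l, d) = -l + d*l
(19*(-5 - 1*(-2)))*A(k((-3 - 5) + 3), M(0)) = (19*(-5 - 1*(-2)))*((1/(((-3 - 5) + 3)*(-1 + ((-3 - 5) + 3))))*(-1 + 0**2)) = (19*(-5 + 2))*((1/((-8 + 3)*(-1 + (-8 + 3))))*(-1 + 0)) = (19*(-3))*((1/((-5)*(-1 - 5)))*(-1)) = -57*(-1/5/(-6))*(-1) = -57*(-1/5*(-1/6))*(-1) = -19*(-1)/10 = -57*(-1/30) = 19/10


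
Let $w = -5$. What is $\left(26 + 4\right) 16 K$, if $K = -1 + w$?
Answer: $-2880$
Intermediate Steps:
$K = -6$ ($K = -1 - 5 = -6$)
$\left(26 + 4\right) 16 K = \left(26 + 4\right) 16 \left(-6\right) = 30 \cdot 16 \left(-6\right) = 480 \left(-6\right) = -2880$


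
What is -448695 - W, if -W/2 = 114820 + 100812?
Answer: -17431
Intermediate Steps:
W = -431264 (W = -2*(114820 + 100812) = -2*215632 = -431264)
-448695 - W = -448695 - 1*(-431264) = -448695 + 431264 = -17431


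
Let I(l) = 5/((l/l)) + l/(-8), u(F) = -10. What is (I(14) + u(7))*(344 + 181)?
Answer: -14175/4 ≈ -3543.8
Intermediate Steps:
I(l) = 5 - l/8 (I(l) = 5/1 + l*(-⅛) = 5*1 - l/8 = 5 - l/8)
(I(14) + u(7))*(344 + 181) = ((5 - ⅛*14) - 10)*(344 + 181) = ((5 - 7/4) - 10)*525 = (13/4 - 10)*525 = -27/4*525 = -14175/4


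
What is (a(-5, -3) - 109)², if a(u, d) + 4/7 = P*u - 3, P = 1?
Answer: 677329/49 ≈ 13823.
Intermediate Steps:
a(u, d) = -25/7 + u (a(u, d) = -4/7 + (1*u - 3) = -4/7 + (u - 3) = -4/7 + (-3 + u) = -25/7 + u)
(a(-5, -3) - 109)² = ((-25/7 - 5) - 109)² = (-60/7 - 109)² = (-823/7)² = 677329/49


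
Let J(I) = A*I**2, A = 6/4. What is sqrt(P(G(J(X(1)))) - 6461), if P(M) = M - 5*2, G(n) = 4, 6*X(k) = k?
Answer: I*sqrt(6467) ≈ 80.418*I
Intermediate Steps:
A = 3/2 (A = 6*(1/4) = 3/2 ≈ 1.5000)
X(k) = k/6
J(I) = 3*I**2/2
P(M) = -10 + M (P(M) = M - 10 = -10 + M)
sqrt(P(G(J(X(1)))) - 6461) = sqrt((-10 + 4) - 6461) = sqrt(-6 - 6461) = sqrt(-6467) = I*sqrt(6467)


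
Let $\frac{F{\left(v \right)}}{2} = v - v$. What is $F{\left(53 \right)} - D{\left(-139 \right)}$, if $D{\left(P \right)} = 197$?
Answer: $-197$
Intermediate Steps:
$F{\left(v \right)} = 0$ ($F{\left(v \right)} = 2 \left(v - v\right) = 2 \cdot 0 = 0$)
$F{\left(53 \right)} - D{\left(-139 \right)} = 0 - 197 = -197$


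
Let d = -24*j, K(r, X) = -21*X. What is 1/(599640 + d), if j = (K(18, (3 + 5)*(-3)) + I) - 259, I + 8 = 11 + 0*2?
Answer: 1/593688 ≈ 1.6844e-6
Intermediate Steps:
I = 3 (I = -8 + (11 + 0*2) = -8 + (11 + 0) = -8 + 11 = 3)
j = 248 (j = (-21*(3 + 5)*(-3) + 3) - 259 = (-168*(-3) + 3) - 259 = (-21*(-24) + 3) - 259 = (504 + 3) - 259 = 507 - 259 = 248)
d = -5952 (d = -24*248 = -5952)
1/(599640 + d) = 1/(599640 - 5952) = 1/593688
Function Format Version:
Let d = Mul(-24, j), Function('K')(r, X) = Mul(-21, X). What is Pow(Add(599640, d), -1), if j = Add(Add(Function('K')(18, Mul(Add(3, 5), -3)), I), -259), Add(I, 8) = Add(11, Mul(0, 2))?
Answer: Rational(1, 593688) ≈ 1.6844e-6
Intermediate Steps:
I = 3 (I = Add(-8, Add(11, Mul(0, 2))) = Add(-8, Add(11, 0)) = Add(-8, 11) = 3)
j = 248 (j = Add(Add(Mul(-21, Mul(Add(3, 5), -3)), 3), -259) = Add(Add(Mul(-21, Mul(8, -3)), 3), -259) = Add(Add(Mul(-21, -24), 3), -259) = Add(Add(504, 3), -259) = Add(507, -259) = 248)
d = -5952 (d = Mul(-24, 248) = -5952)
Pow(Add(599640, d), -1) = Pow(Add(599640, -5952), -1) = Pow(593688, -1) = Rational(1, 593688)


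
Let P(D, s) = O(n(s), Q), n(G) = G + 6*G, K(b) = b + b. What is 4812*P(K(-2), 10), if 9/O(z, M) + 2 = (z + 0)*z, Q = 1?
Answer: 21654/2449 ≈ 8.8420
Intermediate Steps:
K(b) = 2*b
n(G) = 7*G
O(z, M) = 9/(-2 + z**2) (O(z, M) = 9/(-2 + (z + 0)*z) = 9/(-2 + z*z) = 9/(-2 + z**2))
P(D, s) = 9/(-2 + 49*s**2) (P(D, s) = 9/(-2 + (7*s)**2) = 9/(-2 + 49*s**2))
4812*P(K(-2), 10) = 4812*(9/(-2 + 49*10**2)) = 4812*(9/(-2 + 49*100)) = 4812*(9/(-2 + 4900)) = 4812*(9/4898) = 21654/2449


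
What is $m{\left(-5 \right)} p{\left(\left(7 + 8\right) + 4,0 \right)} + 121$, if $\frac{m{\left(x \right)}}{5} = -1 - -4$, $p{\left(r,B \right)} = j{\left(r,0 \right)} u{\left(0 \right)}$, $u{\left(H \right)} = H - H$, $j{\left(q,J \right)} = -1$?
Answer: $121$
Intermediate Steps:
$u{\left(H \right)} = 0$
$p{\left(r,B \right)} = 0$ ($p{\left(r,B \right)} = \left(-1\right) 0 = 0$)
$m{\left(x \right)} = 15$ ($m{\left(x \right)} = 5 \left(-1 - -4\right) = 5 \left(-1 + 4\right) = 5 \cdot 3 = 15$)
$m{\left(-5 \right)} p{\left(\left(7 + 8\right) + 4,0 \right)} + 121 = 15 \cdot 0 + 121 = 0 + 121 = 121$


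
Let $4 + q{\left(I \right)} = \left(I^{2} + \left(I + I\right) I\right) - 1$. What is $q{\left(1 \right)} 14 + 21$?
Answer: $-7$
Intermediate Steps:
$q{\left(I \right)} = -5 + 3 I^{2}$ ($q{\left(I \right)} = -4 - \left(1 - I^{2} - \left(I + I\right) I\right) = -4 - \left(1 - I^{2} - 2 I I\right) = -4 + \left(\left(I^{2} + 2 I^{2}\right) - 1\right) = -4 + \left(3 I^{2} - 1\right) = -4 + \left(-1 + 3 I^{2}\right) = -5 + 3 I^{2}$)
$q{\left(1 \right)} 14 + 21 = \left(-5 + 3 \cdot 1^{2}\right) 14 + 21 = \left(-5 + 3 \cdot 1\right) 14 + 21 = \left(-5 + 3\right) 14 + 21 = \left(-2\right) 14 + 21 = -28 + 21 = -7$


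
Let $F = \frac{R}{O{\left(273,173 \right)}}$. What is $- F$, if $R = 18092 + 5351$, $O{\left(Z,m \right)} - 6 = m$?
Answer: $- \frac{23443}{179} \approx -130.97$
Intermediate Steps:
$O{\left(Z,m \right)} = 6 + m$
$R = 23443$
$F = \frac{23443}{179}$ ($F = \frac{23443}{6 + 173} = \frac{23443}{179} \approx 130.97$)
$- F = \left(-1\right) \frac{23443}{179} = - \frac{23443}{179}$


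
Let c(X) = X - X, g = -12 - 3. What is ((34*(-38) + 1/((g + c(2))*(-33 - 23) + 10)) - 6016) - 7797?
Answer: -12839249/850 ≈ -15105.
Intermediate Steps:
g = -15
c(X) = 0
((34*(-38) + 1/((g + c(2))*(-33 - 23) + 10)) - 6016) - 7797 = ((34*(-38) + 1/((-15 + 0)*(-33 - 23) + 10)) - 6016) - 7797 = ((-1292 + 1/(-15*(-56) + 10)) - 6016) - 7797 = ((-1292 + 1/(840 + 10)) - 6016) - 7797 = ((-1292 + 1/850) - 6016) - 7797 = (-1098199/850 - 6016) - 7797 = -6211799/850 - 7797 = -12839249/850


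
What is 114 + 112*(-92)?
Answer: -10190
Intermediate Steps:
114 + 112*(-92) = 114 - 10304 = -10190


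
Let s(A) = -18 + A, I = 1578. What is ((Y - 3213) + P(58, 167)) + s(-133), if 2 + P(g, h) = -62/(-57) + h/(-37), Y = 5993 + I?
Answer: 8861120/2109 ≈ 4201.6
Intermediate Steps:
Y = 7571 (Y = 5993 + 1578 = 7571)
P(g, h) = -52/57 - h/37 (P(g, h) = -2 + (-62/(-57) + h/(-37)) = -2 + (-62*(-1/57) + h*(-1/37)) = -2 + (62/57 - h/37) = -52/57 - h/37)
((Y - 3213) + P(58, 167)) + s(-133) = ((7571 - 3213) + (-52/57 - 1/37*167)) + (-18 - 133) = (4358 + (-52/57 - 167/37)) - 151 = (4358 - 11443/2109) - 151 = 9179579/2109 - 151 = 8861120/2109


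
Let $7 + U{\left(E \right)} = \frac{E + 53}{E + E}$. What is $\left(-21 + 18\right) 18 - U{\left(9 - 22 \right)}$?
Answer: $- \frac{591}{13} \approx -45.462$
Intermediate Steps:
$U{\left(E \right)} = -7 + \frac{53 + E}{2 E}$ ($U{\left(E \right)} = -7 + \frac{E + 53}{E + E} = -7 + \frac{53 + E}{2 E}$)
$\left(-21 + 18\right) 18 - U{\left(9 - 22 \right)} = \left(-21 + 18\right) 18 - \frac{53 - 13 \left(9 - 22\right)}{2 \left(9 - 22\right)} = \left(-3\right) 18 - \frac{53 - -169}{2 \left(-13\right)} = -54 - \frac{1}{2} \left(- \frac{1}{13}\right) \left(53 + 169\right) = -54 - \frac{1}{2} \left(- \frac{1}{13}\right) 222 = -54 - - \frac{111}{13} = -54 + \frac{111}{13} = - \frac{591}{13}$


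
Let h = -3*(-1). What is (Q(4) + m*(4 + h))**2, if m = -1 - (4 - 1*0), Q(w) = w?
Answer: 961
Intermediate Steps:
h = 3
m = -5 (m = -1 - (4 + 0) = -1 - 1*4 = -1 - 4 = -5)
(Q(4) + m*(4 + h))**2 = (4 - 5*(4 + 3))**2 = (4 - 5*7)**2 = (4 - 35)**2 = (-31)**2 = 961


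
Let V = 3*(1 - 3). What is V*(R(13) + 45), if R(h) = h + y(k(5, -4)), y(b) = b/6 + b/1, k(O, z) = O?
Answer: -383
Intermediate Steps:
y(b) = 7*b/6 (y(b) = b*(⅙) + b*1 = b/6 + b = 7*b/6)
V = -6 (V = 3*(-2) = -6)
R(h) = 35/6 + h (R(h) = h + (7/6)*5 = h + 35/6 = 35/6 + h)
V*(R(13) + 45) = -6*((35/6 + 13) + 45) = -6*(113/6 + 45) = -6*383/6 = -383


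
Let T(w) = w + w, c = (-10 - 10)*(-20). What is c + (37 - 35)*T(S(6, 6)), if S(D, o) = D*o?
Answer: 544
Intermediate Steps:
c = 400 (c = -20*(-20) = 400)
T(w) = 2*w
c + (37 - 35)*T(S(6, 6)) = 400 + (37 - 35)*(2*(6*6)) = 400 + 2*(2*36) = 400 + 2*72 = 400 + 144 = 544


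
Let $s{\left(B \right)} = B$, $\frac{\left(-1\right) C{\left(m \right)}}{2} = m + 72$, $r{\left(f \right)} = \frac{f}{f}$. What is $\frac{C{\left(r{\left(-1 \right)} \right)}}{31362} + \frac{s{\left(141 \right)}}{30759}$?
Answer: $- \frac{11462}{160777293} \approx -7.1291 \cdot 10^{-5}$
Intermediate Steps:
$r{\left(f \right)} = 1$
$C{\left(m \right)} = -144 - 2 m$ ($C{\left(m \right)} = - 2 \left(m + 72\right) = - 2 \left(72 + m\right) = -144 - 2 m$)
$\frac{C{\left(r{\left(-1 \right)} \right)}}{31362} + \frac{s{\left(141 \right)}}{30759} = \frac{-144 - 2}{31362} + \frac{141}{30759} = \left(-144 - 2\right) \frac{1}{31362} + 141 \cdot \frac{1}{30759} = \left(-146\right) \frac{1}{31362} + \frac{47}{10253} = - \frac{73}{15681} + \frac{47}{10253} = - \frac{11462}{160777293}$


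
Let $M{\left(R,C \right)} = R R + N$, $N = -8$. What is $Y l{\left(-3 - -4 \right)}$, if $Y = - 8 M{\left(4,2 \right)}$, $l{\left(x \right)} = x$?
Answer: $-64$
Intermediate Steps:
$M{\left(R,C \right)} = -8 + R^{2}$ ($M{\left(R,C \right)} = R R - 8 = R^{2} - 8 = -8 + R^{2}$)
$Y = -64$ ($Y = - 8 \left(-8 + 4^{2}\right) = - 8 \left(-8 + 16\right) = \left(-8\right) 8 = -64$)
$Y l{\left(-3 - -4 \right)} = - 64 \left(-3 - -4\right) = - 64 \left(-3 + 4\right) = \left(-64\right) 1 = -64$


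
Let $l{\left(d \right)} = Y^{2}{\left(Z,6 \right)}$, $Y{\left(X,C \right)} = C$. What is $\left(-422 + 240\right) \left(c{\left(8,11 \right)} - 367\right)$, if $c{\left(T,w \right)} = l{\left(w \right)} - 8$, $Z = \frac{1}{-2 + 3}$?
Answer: $61698$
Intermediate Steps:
$Z = 1$ ($Z = 1^{-1} = 1$)
$l{\left(d \right)} = 36$ ($l{\left(d \right)} = 6^{2} = 36$)
$c{\left(T,w \right)} = 28$ ($c{\left(T,w \right)} = 36 - 8 = 28$)
$\left(-422 + 240\right) \left(c{\left(8,11 \right)} - 367\right) = \left(-422 + 240\right) \left(28 - 367\right) = \left(-182\right) \left(-339\right) = 61698$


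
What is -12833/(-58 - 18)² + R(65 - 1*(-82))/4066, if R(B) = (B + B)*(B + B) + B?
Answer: 11787485/618032 ≈ 19.073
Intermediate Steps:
R(B) = B + 4*B² (R(B) = (2*B)*(2*B) + B = 4*B² + B = B + 4*B²)
-12833/(-58 - 18)² + R(65 - 1*(-82))/4066 = -12833/(-58 - 18)² + ((65 - 1*(-82))*(1 + 4*(65 - 1*(-82))))/4066 = -12833/((-76)²) + ((65 + 82)*(1 + 4*(65 + 82)))*(1/4066) = -12833/5776 + (147*(1 + 4*147))*(1/4066) = -12833*1/5776 + (147*(1 + 588))*(1/4066) = -12833/5776 + (147*589)*(1/4066) = -12833/5776 + 86583*(1/4066) = -12833/5776 + 4557/214 = 11787485/618032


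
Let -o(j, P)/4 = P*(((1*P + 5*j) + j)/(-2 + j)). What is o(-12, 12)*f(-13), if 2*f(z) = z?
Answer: 9360/7 ≈ 1337.1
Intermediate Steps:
f(z) = z/2
o(j, P) = -4*P*(P + 6*j)/(-2 + j) (o(j, P) = -4*P*((1*P + 5*j) + j)/(-2 + j) = -4*P*((P + 5*j) + j)/(-2 + j) = -4*P*(P + 6*j)/(-2 + j))
o(-12, 12)*f(-13) = (-4*12*(12 + 6*(-12))/(-2 - 12))*((½)*(-13)) = -4*12*(12 - 72)/(-14)*(-13/2) = -4*12*(-1/14)*(-60)*(-13/2) = -1440/7*(-13/2) = 9360/7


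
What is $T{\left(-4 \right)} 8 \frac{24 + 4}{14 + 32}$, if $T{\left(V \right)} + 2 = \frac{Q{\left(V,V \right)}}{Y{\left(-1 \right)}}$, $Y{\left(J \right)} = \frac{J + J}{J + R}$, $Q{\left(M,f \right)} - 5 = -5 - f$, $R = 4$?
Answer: $- \frac{896}{23} \approx -38.957$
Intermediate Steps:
$Q{\left(M,f \right)} = - f$ ($Q{\left(M,f \right)} = 5 - \left(5 + f\right) = - f$)
$Y{\left(J \right)} = \frac{2 J}{4 + J}$ ($Y{\left(J \right)} = \frac{J + J}{J + 4} = \frac{2 J}{4 + J}$)
$T{\left(V \right)} = -2 + \frac{3 V}{2}$ ($T{\left(V \right)} = -2 + \frac{\left(-1\right) V}{2 \left(-1\right) \frac{1}{4 - 1}} = -2 + \frac{\left(-1\right) V}{2 \left(-1\right) \frac{1}{3}} = -2 + \frac{\left(-1\right) V}{- \frac{2}{3}} = -2 + - V \left(- \frac{3}{2}\right) = -2 + \frac{3 V}{2}$)
$T{\left(-4 \right)} 8 \frac{24 + 4}{14 + 32} = \left(-2 + \frac{3}{2} \left(-4\right)\right) 8 \frac{24 + 4}{14 + 32} = \left(-2 - 6\right) 8 \cdot \frac{28}{46} = \left(-8\right) 8 \cdot 28 \cdot \frac{1}{46} = \left(-64\right) \frac{14}{23} = - \frac{896}{23}$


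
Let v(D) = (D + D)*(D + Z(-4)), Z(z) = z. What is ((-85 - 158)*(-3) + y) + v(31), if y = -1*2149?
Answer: 254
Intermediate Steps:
y = -2149
v(D) = 2*D*(-4 + D) (v(D) = (D + D)*(D - 4) = (2*D)*(-4 + D) = 2*D*(-4 + D))
((-85 - 158)*(-3) + y) + v(31) = ((-85 - 158)*(-3) - 2149) + 2*31*(-4 + 31) = (-243*(-3) - 2149) + 2*31*27 = (729 - 2149) + 1674 = -1420 + 1674 = 254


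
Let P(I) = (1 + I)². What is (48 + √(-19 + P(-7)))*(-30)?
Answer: -1440 - 30*√17 ≈ -1563.7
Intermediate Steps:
(48 + √(-19 + P(-7)))*(-30) = (48 + √(-19 + (1 - 7)²))*(-30) = (48 + √(-19 + (-6)²))*(-30) = (48 + √(-19 + 36))*(-30) = (48 + √17)*(-30) = -1440 - 30*√17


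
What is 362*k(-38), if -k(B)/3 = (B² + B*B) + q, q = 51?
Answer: -3191754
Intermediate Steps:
k(B) = -153 - 6*B² (k(B) = -3*((B² + B*B) + 51) = -3*((B² + B²) + 51) = -3*(2*B² + 51) = -3*(51 + 2*B²) = -153 - 6*B²)
362*k(-38) = 362*(-153 - 6*(-38)²) = 362*(-153 - 6*1444) = 362*(-153 - 8664) = 362*(-8817) = -3191754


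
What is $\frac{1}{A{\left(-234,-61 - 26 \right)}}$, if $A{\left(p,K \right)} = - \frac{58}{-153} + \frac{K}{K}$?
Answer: $\frac{153}{211} \approx 0.72512$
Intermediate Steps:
$A{\left(p,K \right)} = \frac{211}{153}$ ($A{\left(p,K \right)} = \left(-58\right) \left(- \frac{1}{153}\right) + 1 = \frac{58}{153} + 1 = \frac{211}{153}$)
$\frac{1}{A{\left(-234,-61 - 26 \right)}} = \frac{1}{\frac{211}{153}} = \frac{153}{211}$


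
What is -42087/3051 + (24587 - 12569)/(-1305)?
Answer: -3392239/147465 ≈ -23.004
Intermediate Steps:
-42087/3051 + (24587 - 12569)/(-1305) = -42087*1/3051 + 12018*(-1/1305) = -14029/1017 - 4006/435 = -3392239/147465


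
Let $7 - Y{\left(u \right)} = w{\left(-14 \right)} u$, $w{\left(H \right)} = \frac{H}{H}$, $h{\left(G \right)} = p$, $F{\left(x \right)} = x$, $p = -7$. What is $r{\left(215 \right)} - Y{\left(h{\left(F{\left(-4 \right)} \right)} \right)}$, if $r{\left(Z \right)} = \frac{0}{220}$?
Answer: $-14$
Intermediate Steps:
$h{\left(G \right)} = -7$
$w{\left(H \right)} = 1$
$r{\left(Z \right)} = 0$ ($r{\left(Z \right)} = 0 \cdot \frac{1}{220} = 0$)
$Y{\left(u \right)} = 7 - u$ ($Y{\left(u \right)} = 7 - 1 u = 7 - u$)
$r{\left(215 \right)} - Y{\left(h{\left(F{\left(-4 \right)} \right)} \right)} = 0 - \left(7 - -7\right) = 0 - \left(7 + 7\right) = 0 - 14 = -14$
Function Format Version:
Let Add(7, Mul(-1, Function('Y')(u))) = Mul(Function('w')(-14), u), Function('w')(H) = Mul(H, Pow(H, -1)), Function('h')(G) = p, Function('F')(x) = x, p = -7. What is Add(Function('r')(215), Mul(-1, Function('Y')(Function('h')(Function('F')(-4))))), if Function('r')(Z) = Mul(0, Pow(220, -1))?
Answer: -14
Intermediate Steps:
Function('h')(G) = -7
Function('w')(H) = 1
Function('r')(Z) = 0 (Function('r')(Z) = Mul(0, Rational(1, 220)) = 0)
Function('Y')(u) = Add(7, Mul(-1, u)) (Function('Y')(u) = Add(7, Mul(-1, Mul(1, u))) = Add(7, Mul(-1, u)))
Add(Function('r')(215), Mul(-1, Function('Y')(Function('h')(Function('F')(-4))))) = Add(0, Mul(-1, Add(7, Mul(-1, -7)))) = Add(0, Mul(-1, Add(7, 7))) = Add(0, Mul(-1, 14)) = Add(0, -14) = -14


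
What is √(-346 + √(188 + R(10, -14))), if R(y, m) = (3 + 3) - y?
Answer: √(-346 + 2*√46) ≈ 18.233*I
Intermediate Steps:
R(y, m) = 6 - y
√(-346 + √(188 + R(10, -14))) = √(-346 + √(188 + (6 - 1*10))) = √(-346 + √(188 + (6 - 10))) = √(-346 + √(188 - 4)) = √(-346 + √184) = √(-346 + 2*√46)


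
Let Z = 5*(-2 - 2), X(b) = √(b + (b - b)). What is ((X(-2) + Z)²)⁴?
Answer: (20 - I*√2)⁸ ≈ 2.2061e+10 - 1.3977e+10*I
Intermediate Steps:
X(b) = √b (X(b) = √(b + 0) = √b)
Z = -20 (Z = 5*(-4) = -20)
((X(-2) + Z)²)⁴ = ((√(-2) - 20)²)⁴ = ((I*√2 - 20)²)⁴ = ((-20 + I*√2)²)⁴ = (-20 + I*√2)⁸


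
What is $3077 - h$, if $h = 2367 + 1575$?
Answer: $-865$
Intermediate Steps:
$h = 3942$
$3077 - h = 3077 - 3942 = -865$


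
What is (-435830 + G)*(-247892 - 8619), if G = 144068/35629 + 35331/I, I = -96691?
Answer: 385131583055201886891/3445003639 ≈ 1.1179e+11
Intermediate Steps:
G = 12671270789/3445003639 (G = 144068/35629 + 35331/(-96691) = 144068*(1/35629) + 35331*(-1/96691) = 144068/35629 - 35331/96691 = 12671270789/3445003639 ≈ 3.6782)
(-435830 + G)*(-247892 - 8619) = (-435830 + 12671270789/3445003639)*(-247892 - 8619) = -1501423264714581/3445003639*(-256511) = 385131583055201886891/3445003639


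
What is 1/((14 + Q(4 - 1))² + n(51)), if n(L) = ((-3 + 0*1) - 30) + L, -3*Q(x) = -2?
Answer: 9/2098 ≈ 0.0042898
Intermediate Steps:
Q(x) = ⅔ (Q(x) = -⅓*(-2) = ⅔)
n(L) = -33 + L (n(L) = ((-3 + 0) - 30) + L = (-3 - 30) + L = -33 + L)
1/((14 + Q(4 - 1))² + n(51)) = 1/((14 + ⅔)² + (-33 + 51)) = 1/((44/3)² + 18) = 1/(1936/9 + 18) = 1/(2098/9) = 9/2098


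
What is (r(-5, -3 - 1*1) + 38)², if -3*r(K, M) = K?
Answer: 14161/9 ≈ 1573.4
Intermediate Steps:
r(K, M) = -K/3
(r(-5, -3 - 1*1) + 38)² = (-⅓*(-5) + 38)² = (5/3 + 38)² = (119/3)² = 14161/9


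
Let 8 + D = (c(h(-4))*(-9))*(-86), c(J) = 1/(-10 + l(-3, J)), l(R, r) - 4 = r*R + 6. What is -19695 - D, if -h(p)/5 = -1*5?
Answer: -491917/25 ≈ -19677.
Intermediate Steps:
l(R, r) = 10 + R*r (l(R, r) = 4 + (r*R + 6) = 4 + (R*r + 6) = 4 + (6 + R*r) = 10 + R*r)
h(p) = 25 (h(p) = -(-5)*5 = -5*(-5) = 25)
c(J) = -1/(3*J) (c(J) = 1/(-10 + (10 - 3*J)) = 1/(-3*J) = -1/(3*J))
D = -458/25 (D = -8 + (-1/3/25*(-9))*(-86) = -8 + (-1/3*1/25*(-9))*(-86) = -8 - 1/75*(-9)*(-86) = -8 + (3/25)*(-86) = -8 - 258/25 = -458/25 ≈ -18.320)
-19695 - D = -19695 - 1*(-458/25) = -19695 + 458/25 = -491917/25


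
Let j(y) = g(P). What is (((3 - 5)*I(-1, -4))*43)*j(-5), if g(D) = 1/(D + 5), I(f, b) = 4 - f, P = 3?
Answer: -215/4 ≈ -53.750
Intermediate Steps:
g(D) = 1/(5 + D)
j(y) = ⅛ (j(y) = 1/(5 + 3) = 1/8 = ⅛)
(((3 - 5)*I(-1, -4))*43)*j(-5) = (((3 - 5)*(4 - 1*(-1)))*43)*(⅛) = (-2*(4 + 1)*43)*(⅛) = (-2*5*43)*(⅛) = -10*43*(⅛) = -430*⅛ = -215/4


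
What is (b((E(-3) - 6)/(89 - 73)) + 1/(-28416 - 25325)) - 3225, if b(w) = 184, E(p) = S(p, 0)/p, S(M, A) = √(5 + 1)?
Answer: -163426382/53741 ≈ -3041.0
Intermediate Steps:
S(M, A) = √6
E(p) = √6/p
(b((E(-3) - 6)/(89 - 73)) + 1/(-28416 - 25325)) - 3225 = (184 + 1/(-28416 - 25325)) - 3225 = (184 + 1/(-53741)) - 3225 = (184 - 1/53741) - 3225 = 9888343/53741 - 3225 = -163426382/53741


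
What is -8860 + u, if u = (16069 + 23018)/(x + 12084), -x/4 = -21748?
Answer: -877774273/99076 ≈ -8859.6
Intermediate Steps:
x = 86992 (x = -4*(-21748) = 86992)
u = 39087/99076 (u = (16069 + 23018)/(86992 + 12084) = 39087/99076 ≈ 0.39452)
-8860 + u = -8860 + 39087/99076 = -877774273/99076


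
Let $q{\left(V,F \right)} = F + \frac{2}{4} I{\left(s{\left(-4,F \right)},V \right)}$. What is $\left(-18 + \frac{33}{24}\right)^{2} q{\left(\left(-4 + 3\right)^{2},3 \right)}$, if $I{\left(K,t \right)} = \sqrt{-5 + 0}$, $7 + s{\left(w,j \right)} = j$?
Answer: $\frac{53067}{64} + \frac{17689 i \sqrt{5}}{128} \approx 829.17 + 309.01 i$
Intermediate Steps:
$s{\left(w,j \right)} = -7 + j$
$I{\left(K,t \right)} = i \sqrt{5}$ ($I{\left(K,t \right)} = \sqrt{-5} = i \sqrt{5}$)
$q{\left(V,F \right)} = F + \frac{i \sqrt{5}}{2}$ ($q{\left(V,F \right)} = F + \frac{2}{4} i \sqrt{5} = F + 2 \cdot \frac{1}{4} i \sqrt{5} = F + \frac{i \sqrt{5}}{2}$)
$\left(-18 + \frac{33}{24}\right)^{2} q{\left(\left(-4 + 3\right)^{2},3 \right)} = \left(-18 + \frac{33}{24}\right)^{2} \left(3 + \frac{i \sqrt{5}}{2}\right) = \left(-18 + 33 \cdot \frac{1}{24}\right)^{2} \left(3 + \frac{i \sqrt{5}}{2}\right) = \left(-18 + \frac{11}{8}\right)^{2} \left(3 + \frac{i \sqrt{5}}{2}\right) = \left(- \frac{133}{8}\right)^{2} \left(3 + \frac{i \sqrt{5}}{2}\right) = \frac{17689 \left(3 + \frac{i \sqrt{5}}{2}\right)}{64} = \frac{53067}{64} + \frac{17689 i \sqrt{5}}{128}$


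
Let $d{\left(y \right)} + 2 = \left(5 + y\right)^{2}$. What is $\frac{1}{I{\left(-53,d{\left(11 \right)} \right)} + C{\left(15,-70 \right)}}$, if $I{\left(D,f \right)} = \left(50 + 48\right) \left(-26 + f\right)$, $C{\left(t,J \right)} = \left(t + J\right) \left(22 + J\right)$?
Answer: $\frac{1}{24984} \approx 4.0026 \cdot 10^{-5}$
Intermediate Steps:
$C{\left(t,J \right)} = \left(22 + J\right) \left(J + t\right)$ ($C{\left(t,J \right)} = \left(J + t\right) \left(22 + J\right) = \left(22 + J\right) \left(J + t\right)$)
$d{\left(y \right)} = -2 + \left(5 + y\right)^{2}$
$I{\left(D,f \right)} = -2548 + 98 f$ ($I{\left(D,f \right)} = 98 \left(-26 + f\right) = -2548 + 98 f$)
$\frac{1}{I{\left(-53,d{\left(11 \right)} \right)} + C{\left(15,-70 \right)}} = \frac{1}{\left(-2548 + 98 \left(-2 + \left(5 + 11\right)^{2}\right)\right) + \left(\left(-70\right)^{2} + 22 \left(-70\right) + 22 \cdot 15 - 1050\right)} = \frac{1}{\left(-2548 + 98 \left(-2 + 16^{2}\right)\right) + \left(4900 - 1540 + 330 - 1050\right)} = \frac{1}{\left(-2548 + 98 \left(-2 + 256\right)\right) + 2640} = \frac{1}{\left(-2548 + 98 \cdot 254\right) + 2640} = \frac{1}{\left(-2548 + 24892\right) + 2640} = \frac{1}{22344 + 2640} = \frac{1}{24984}$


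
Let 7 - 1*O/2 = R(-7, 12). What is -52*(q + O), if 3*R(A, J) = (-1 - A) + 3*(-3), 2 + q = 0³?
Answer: -728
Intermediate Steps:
q = -2 (q = -2 + 0³ = -2 + 0 = -2)
R(A, J) = -10/3 - A/3 (R(A, J) = ((-1 - A) + 3*(-3))/3 = ((-1 - A) - 9)/3 = (-10 - A)/3 = -10/3 - A/3)
O = 16 (O = 14 - 2*(-10/3 - ⅓*(-7)) = 14 - 2*(-10/3 + 7/3) = 14 - 2*(-1) = 14 + 2 = 16)
-52*(q + O) = -52*(-2 + 16) = -52*14 = -728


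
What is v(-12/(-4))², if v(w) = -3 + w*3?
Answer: 36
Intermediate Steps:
v(w) = -3 + 3*w
v(-12/(-4))² = (-3 + 3*(-12/(-4)))² = (-3 + 3*(-12*(-¼)))² = (-3 + 3*3)² = (-3 + 9)² = 6² = 36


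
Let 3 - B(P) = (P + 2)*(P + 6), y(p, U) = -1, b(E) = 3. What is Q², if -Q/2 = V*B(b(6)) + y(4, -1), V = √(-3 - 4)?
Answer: -49388 + 336*I*√7 ≈ -49388.0 + 888.97*I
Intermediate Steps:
V = I*√7 (V = √(-7) = I*√7 ≈ 2.6458*I)
B(P) = 3 - (2 + P)*(6 + P) (B(P) = 3 - (P + 2)*(P + 6) = 3 - (2 + P)*(6 + P))
Q = 2 + 84*I*√7 (Q = -2*((I*√7)*(-9 - 1*3² - 8*3) - 1) = -2*((I*√7)*(-9 - 1*9 - 24) - 1) = -2*((I*√7)*(-9 - 9 - 24) - 1) = -2*((I*√7)*(-42) - 1) = -2*(-42*I*√7 - 1) = -2*(-1 - 42*I*√7) = 2 + 84*I*√7 ≈ 2.0 + 222.24*I)
Q² = (2 + 84*I*√7)²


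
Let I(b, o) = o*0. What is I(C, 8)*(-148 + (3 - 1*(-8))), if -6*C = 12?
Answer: 0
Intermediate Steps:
C = -2 (C = -⅙*12 = -2)
I(b, o) = 0
I(C, 8)*(-148 + (3 - 1*(-8))) = 0*(-148 + (3 - 1*(-8))) = 0*(-148 + (3 + 8)) = 0*(-148 + 11) = 0*(-137) = 0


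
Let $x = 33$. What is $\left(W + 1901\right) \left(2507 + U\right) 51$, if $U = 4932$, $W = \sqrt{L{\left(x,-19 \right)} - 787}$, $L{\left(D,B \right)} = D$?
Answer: $721218489 + 379389 i \sqrt{754} \approx 7.2122 \cdot 10^{8} + 1.0418 \cdot 10^{7} i$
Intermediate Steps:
$W = i \sqrt{754}$ ($W = \sqrt{33 - 787} = \sqrt{-754} = i \sqrt{754} \approx 27.459 i$)
$\left(W + 1901\right) \left(2507 + U\right) 51 = \left(i \sqrt{754} + 1901\right) \left(2507 + 4932\right) 51 = \left(1901 + i \sqrt{754}\right) 7439 \cdot 51 = \left(14141539 + 7439 i \sqrt{754}\right) 51 = 721218489 + 379389 i \sqrt{754}$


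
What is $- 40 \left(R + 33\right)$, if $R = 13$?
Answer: $-1840$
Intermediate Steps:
$- 40 \left(R + 33\right) = - 40 \left(13 + 33\right) = \left(-40\right) 46 = -1840$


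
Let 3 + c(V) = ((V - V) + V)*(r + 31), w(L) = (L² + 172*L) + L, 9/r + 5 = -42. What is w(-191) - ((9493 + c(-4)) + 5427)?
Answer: -533721/47 ≈ -11356.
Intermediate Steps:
r = -9/47 (r = 9/(-5 - 42) = 9/(-47) = 9*(-1/47) = -9/47 ≈ -0.19149)
w(L) = L² + 173*L
c(V) = -3 + 1448*V/47 (c(V) = -3 + ((V - V) + V)*(-9/47 + 31) = -3 + (0 + V)*(1448/47) = -3 + V*(1448/47) = -3 + 1448*V/47)
w(-191) - ((9493 + c(-4)) + 5427) = -191*(173 - 191) - ((9493 + (-3 + (1448/47)*(-4))) + 5427) = -191*(-18) - ((9493 + (-3 - 5792/47)) + 5427) = 3438 - ((9493 - 5933/47) + 5427) = 3438 - (440238/47 + 5427) = 3438 - 1*695307/47 = 3438 - 695307/47 = -533721/47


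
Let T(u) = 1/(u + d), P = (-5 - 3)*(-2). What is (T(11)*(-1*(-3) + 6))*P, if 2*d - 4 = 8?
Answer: 144/17 ≈ 8.4706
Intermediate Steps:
d = 6 (d = 2 + (½)*8 = 2 + 4 = 6)
P = 16 (P = -8*(-2) = 16)
T(u) = 1/(6 + u) (T(u) = 1/(u + 6) = 1/(6 + u))
(T(11)*(-1*(-3) + 6))*P = ((-1*(-3) + 6)/(6 + 11))*16 = ((3 + 6)/17)*16 = ((1/17)*9)*16 = (9/17)*16 = 144/17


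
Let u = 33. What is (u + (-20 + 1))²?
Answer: 196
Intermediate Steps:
(u + (-20 + 1))² = (33 + (-20 + 1))² = (33 - 19)² = 14² = 196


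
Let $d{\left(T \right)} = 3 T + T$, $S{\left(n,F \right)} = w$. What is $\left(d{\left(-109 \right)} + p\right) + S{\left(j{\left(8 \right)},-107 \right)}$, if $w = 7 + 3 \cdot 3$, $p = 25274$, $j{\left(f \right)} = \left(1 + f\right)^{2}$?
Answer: $24854$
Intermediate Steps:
$w = 16$ ($w = 7 + 9 = 16$)
$S{\left(n,F \right)} = 16$
$d{\left(T \right)} = 4 T$
$\left(d{\left(-109 \right)} + p\right) + S{\left(j{\left(8 \right)},-107 \right)} = \left(4 \left(-109\right) + 25274\right) + 16 = \left(-436 + 25274\right) + 16 = 24838 + 16 = 24854$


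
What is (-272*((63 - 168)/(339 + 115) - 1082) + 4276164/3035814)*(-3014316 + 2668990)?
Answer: -11675355356943622860/114854963 ≈ -1.0165e+11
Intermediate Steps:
(-272*((63 - 168)/(339 + 115) - 1082) + 4276164/3035814)*(-3014316 + 2668990) = (-272*(-105/454 - 1082) + 4276164*(1/3035814))*(-345326) = (-272*(-105*1/454 - 1082) + 712694/505969)*(-345326) = (-272*(-105/454 - 1082) + 712694/505969)*(-345326) = (-272*(-491333/454) + 712694/505969)*(-345326) = (66821288/227 + 712694/505969)*(-345326) = (33809662049610/114854963)*(-345326) = -11675355356943622860/114854963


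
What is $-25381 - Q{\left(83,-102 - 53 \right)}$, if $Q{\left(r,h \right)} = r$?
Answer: $-25464$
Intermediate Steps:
$-25381 - Q{\left(83,-102 - 53 \right)} = -25381 - 83 = -25464$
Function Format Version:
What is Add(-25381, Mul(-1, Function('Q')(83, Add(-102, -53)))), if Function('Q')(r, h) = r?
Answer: -25464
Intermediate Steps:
Add(-25381, Mul(-1, Function('Q')(83, Add(-102, -53)))) = Add(-25381, Mul(-1, 83)) = Add(-25381, -83) = -25464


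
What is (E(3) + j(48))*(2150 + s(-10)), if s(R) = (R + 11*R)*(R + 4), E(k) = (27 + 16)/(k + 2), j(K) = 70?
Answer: 225582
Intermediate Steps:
E(k) = 43/(2 + k)
s(R) = 12*R*(4 + R) (s(R) = (12*R)*(4 + R) = 12*R*(4 + R))
(E(3) + j(48))*(2150 + s(-10)) = (43/(2 + 3) + 70)*(2150 + 12*(-10)*(4 - 10)) = (43/5 + 70)*(2150 + 12*(-10)*(-6)) = (43*(1/5) + 70)*(2150 + 720) = (43/5 + 70)*2870 = (393/5)*2870 = 225582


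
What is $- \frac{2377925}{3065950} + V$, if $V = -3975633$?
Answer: $- \frac{487563774971}{122638} \approx -3.9756 \cdot 10^{6}$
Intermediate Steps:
$- \frac{2377925}{3065950} + V = - \frac{2377925}{3065950} - 3975633 = \left(-2377925\right) \frac{1}{3065950} - 3975633 = - \frac{95117}{122638} - 3975633 = - \frac{487563774971}{122638}$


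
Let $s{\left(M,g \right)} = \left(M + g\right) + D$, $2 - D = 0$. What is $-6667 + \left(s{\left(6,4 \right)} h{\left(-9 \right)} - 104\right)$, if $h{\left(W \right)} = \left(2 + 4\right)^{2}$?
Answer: $-6339$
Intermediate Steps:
$D = 2$ ($D = 2 - 0 = 2 + 0 = 2$)
$s{\left(M,g \right)} = 2 + M + g$ ($s{\left(M,g \right)} = \left(M + g\right) + 2 = 2 + M + g$)
$h{\left(W \right)} = 36$ ($h{\left(W \right)} = 6^{2} = 36$)
$-6667 + \left(s{\left(6,4 \right)} h{\left(-9 \right)} - 104\right) = -6667 - \left(104 - \left(2 + 6 + 4\right) 36\right) = -6667 + \left(12 \cdot 36 - 104\right) = -6667 + \left(432 - 104\right) = -6667 + 328 = -6339$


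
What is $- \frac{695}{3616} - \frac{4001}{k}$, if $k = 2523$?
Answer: $- \frac{16221101}{9123168} \approx -1.778$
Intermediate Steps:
$- \frac{695}{3616} - \frac{4001}{k} = - \frac{695}{3616} - \frac{4001}{2523} = - \frac{16221101}{9123168}$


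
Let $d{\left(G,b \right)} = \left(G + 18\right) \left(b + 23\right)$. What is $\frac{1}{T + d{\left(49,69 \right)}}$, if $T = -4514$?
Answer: $\frac{1}{1650} \approx 0.00060606$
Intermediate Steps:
$d{\left(G,b \right)} = \left(18 + G\right) \left(23 + b\right)$
$\frac{1}{T + d{\left(49,69 \right)}} = \frac{1}{-4514 + \left(414 + 18 \cdot 69 + 23 \cdot 49 + 49 \cdot 69\right)} = \frac{1}{-4514 + \left(414 + 1242 + 1127 + 3381\right)} = \frac{1}{-4514 + 6164} = \frac{1}{1650}$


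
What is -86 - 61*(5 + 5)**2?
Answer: -6186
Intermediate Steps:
-86 - 61*(5 + 5)**2 = -86 - 61*10**2 = -86 - 61*100 = -86 - 6100 = -6186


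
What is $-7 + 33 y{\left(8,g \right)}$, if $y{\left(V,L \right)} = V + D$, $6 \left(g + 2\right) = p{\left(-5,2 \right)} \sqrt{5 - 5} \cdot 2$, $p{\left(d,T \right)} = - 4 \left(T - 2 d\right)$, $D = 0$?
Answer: $257$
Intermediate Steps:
$p{\left(d,T \right)} = - 4 T + 8 d$
$g = -2$ ($g = -2 + \frac{\left(\left(-4\right) 2 + 8 \left(-5\right)\right) \sqrt{5 - 5} \cdot 2}{6} = -2 + \frac{\left(-8 - 40\right) \sqrt{0} \cdot 2}{6} = -2 + \frac{\left(-48\right) 0 \cdot 2}{6} = -2 + \frac{0 \cdot 2}{6} = -2 + \frac{1}{6} \cdot 0 = -2 + 0 = -2$)
$y{\left(V,L \right)} = V$ ($y{\left(V,L \right)} = V + 0 = V$)
$-7 + 33 y{\left(8,g \right)} = -7 + 33 \cdot 8 = -7 + 264 = 257$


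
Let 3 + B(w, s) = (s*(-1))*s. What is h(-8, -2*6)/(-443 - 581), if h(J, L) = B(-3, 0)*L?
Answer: -9/256 ≈ -0.035156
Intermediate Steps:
B(w, s) = -3 - s**2 (B(w, s) = -3 + (s*(-1))*s = -3 + (-s)*s = -3 - s**2)
h(J, L) = -3*L (h(J, L) = (-3 - 1*0**2)*L = (-3 - 1*0)*L = (-3 + 0)*L = -3*L)
h(-8, -2*6)/(-443 - 581) = (-(-6)*6)/(-443 - 581) = -3*(-12)/(-1024) = 36*(-1/1024) = -9/256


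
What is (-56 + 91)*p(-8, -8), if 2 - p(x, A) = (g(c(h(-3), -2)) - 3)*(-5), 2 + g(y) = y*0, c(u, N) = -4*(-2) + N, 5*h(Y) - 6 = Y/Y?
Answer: -805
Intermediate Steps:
h(Y) = 7/5 (h(Y) = 6/5 + (Y/Y)/5 = 6/5 + (1/5)*1 = 6/5 + 1/5 = 7/5)
c(u, N) = 8 + N
g(y) = -2 (g(y) = -2 + y*0 = -2 + 0 = -2)
p(x, A) = -23 (p(x, A) = 2 - (-2 - 3)*(-5) = 2 - (-5)*(-5) = 2 - 1*25 = 2 - 25 = -23)
(-56 + 91)*p(-8, -8) = (-56 + 91)*(-23) = 35*(-23) = -805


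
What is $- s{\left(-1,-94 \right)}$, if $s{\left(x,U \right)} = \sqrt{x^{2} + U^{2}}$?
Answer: $- \sqrt{8837} \approx -94.005$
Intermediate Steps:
$s{\left(x,U \right)} = \sqrt{U^{2} + x^{2}}$
$- s{\left(-1,-94 \right)} = - \sqrt{\left(-94\right)^{2} + \left(-1\right)^{2}} = - \sqrt{8836 + 1} = - \sqrt{8837}$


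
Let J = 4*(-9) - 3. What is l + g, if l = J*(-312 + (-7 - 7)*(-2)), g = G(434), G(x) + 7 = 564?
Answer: 11633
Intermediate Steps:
J = -39 (J = -36 - 3 = -39)
G(x) = 557 (G(x) = -7 + 564 = 557)
g = 557
l = 11076 (l = -39*(-312 + (-7 - 7)*(-2)) = -39*(-312 - 14*(-2)) = -39*(-312 + 28) = -39*(-284) = 11076)
l + g = 11076 + 557 = 11633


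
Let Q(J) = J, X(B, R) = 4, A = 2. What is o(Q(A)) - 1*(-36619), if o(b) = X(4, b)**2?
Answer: 36635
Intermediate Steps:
o(b) = 16 (o(b) = 4**2 = 16)
o(Q(A)) - 1*(-36619) = 16 - 1*(-36619) = 16 + 36619 = 36635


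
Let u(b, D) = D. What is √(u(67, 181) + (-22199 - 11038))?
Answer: 4*I*√2066 ≈ 181.81*I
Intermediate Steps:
√(u(67, 181) + (-22199 - 11038)) = √(181 + (-22199 - 11038)) = √(181 - 33237) = √(-33056) = 4*I*√2066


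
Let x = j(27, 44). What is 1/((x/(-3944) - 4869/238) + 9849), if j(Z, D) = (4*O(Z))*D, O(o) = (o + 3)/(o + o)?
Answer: 62118/610527833 ≈ 0.00010174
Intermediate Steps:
O(o) = (3 + o)/(2*o) (O(o) = (3 + o)/((2*o)) = (3 + o)*(1/(2*o)) = (3 + o)/(2*o))
j(Z, D) = 2*D*(3 + Z)/Z (j(Z, D) = (4*((3 + Z)/(2*Z)))*D = (2*(3 + Z)/Z)*D = 2*D*(3 + Z)/Z)
x = 880/9 (x = 2*44*(3 + 27)/27 = 2*44*(1/27)*30 = 880/9 ≈ 97.778)
1/((x/(-3944) - 4869/238) + 9849) = 1/(((880/9)/(-3944) - 4869/238) + 9849) = 1/(((880/9)*(-1/3944) - 4869*1/238) + 9849) = 1/((-110/4437 - 4869/238) + 9849) = 1/(-1272349/62118 + 9849) = 1/(610527833/62118) = 62118/610527833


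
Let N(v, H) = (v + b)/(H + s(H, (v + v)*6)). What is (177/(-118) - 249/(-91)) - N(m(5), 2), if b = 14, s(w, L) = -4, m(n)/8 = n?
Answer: 5139/182 ≈ 28.236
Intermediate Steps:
m(n) = 8*n
N(v, H) = (14 + v)/(-4 + H) (N(v, H) = (v + 14)/(H - 4) = (14 + v)/(-4 + H))
(177/(-118) - 249/(-91)) - N(m(5), 2) = (177/(-118) - 249/(-91)) - (14 + 8*5)/(-4 + 2) = (177*(-1/118) - 249*(-1/91)) - (14 + 40)/(-2) = (-3/2 + 249/91) - (-1)*54/2 = 225/182 - 1*(-27) = 225/182 + 27 = 5139/182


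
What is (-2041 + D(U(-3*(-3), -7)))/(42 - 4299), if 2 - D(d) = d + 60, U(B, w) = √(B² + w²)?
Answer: 2099/4257 + √130/4257 ≈ 0.49575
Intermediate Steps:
D(d) = -58 - d (D(d) = 2 - (d + 60) = 2 - (60 + d) = 2 + (-60 - d) = -58 - d)
(-2041 + D(U(-3*(-3), -7)))/(42 - 4299) = (-2041 + (-58 - √((-3*(-3))² + (-7)²)))/(42 - 4299) = (-2041 + (-58 - √(9² + 49)))/(-4257) = (-2041 + (-58 - √(81 + 49)))*(-1/4257) = (-2041 + (-58 - √130))*(-1/4257) = (-2099 - √130)*(-1/4257) = 2099/4257 + √130/4257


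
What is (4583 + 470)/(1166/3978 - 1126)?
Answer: -10050417/2239031 ≈ -4.4887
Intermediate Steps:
(4583 + 470)/(1166/3978 - 1126) = 5053/(1166*(1/3978) - 1126) = 5053/(583/1989 - 1126) = 5053/(-2239031/1989) = 5053*(-1989/2239031) = -10050417/2239031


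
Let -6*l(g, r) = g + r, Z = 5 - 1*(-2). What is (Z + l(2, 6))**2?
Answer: 289/9 ≈ 32.111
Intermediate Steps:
Z = 7 (Z = 5 + 2 = 7)
l(g, r) = -g/6 - r/6 (l(g, r) = -(g + r)/6 = -g/6 - r/6)
(Z + l(2, 6))**2 = (7 + (-1/6*2 - 1/6*6))**2 = (7 + (-1/3 - 1))**2 = (7 - 4/3)**2 = (17/3)**2 = 289/9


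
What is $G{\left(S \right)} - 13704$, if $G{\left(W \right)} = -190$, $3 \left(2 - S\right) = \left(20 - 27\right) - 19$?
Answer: $-13894$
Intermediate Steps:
$S = \frac{32}{3}$ ($S = 2 - \frac{\left(20 - 27\right) - 19}{3} = 2 - \frac{-7 - 19}{3} = 2 - - \frac{26}{3} = 2 + \frac{26}{3} = \frac{32}{3} \approx 10.667$)
$G{\left(S \right)} - 13704 = -190 - 13704 = -13894$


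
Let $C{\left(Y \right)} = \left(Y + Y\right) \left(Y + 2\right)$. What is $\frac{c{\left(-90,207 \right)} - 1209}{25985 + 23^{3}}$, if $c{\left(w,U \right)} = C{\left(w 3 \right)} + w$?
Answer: $\frac{143421}{38152} \approx 3.7592$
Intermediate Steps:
$C{\left(Y \right)} = 2 Y \left(2 + Y\right)$
$c{\left(w,U \right)} = w + 6 w \left(2 + 3 w\right)$ ($c{\left(w,U \right)} = 2 w 3 \left(2 + w 3\right) + w = 2 \cdot 3 w \left(2 + 3 w\right) + w = 6 w \left(2 + 3 w\right) + w = w + 6 w \left(2 + 3 w\right)$)
$\frac{c{\left(-90,207 \right)} - 1209}{25985 + 23^{3}} = \frac{- 90 \left(13 + 18 \left(-90\right)\right) - 1209}{25985 + 23^{3}} = \frac{- 90 \left(13 - 1620\right) - 1209}{25985 + 12167} = \frac{\left(-90\right) \left(-1607\right) - 1209}{38152} = \left(144630 - 1209\right) \frac{1}{38152} = 143421 \cdot \frac{1}{38152} = \frac{143421}{38152}$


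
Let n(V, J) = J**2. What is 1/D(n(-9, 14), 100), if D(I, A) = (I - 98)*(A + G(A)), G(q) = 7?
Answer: 1/10486 ≈ 9.5365e-5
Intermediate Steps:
D(I, A) = (-98 + I)*(7 + A) (D(I, A) = (I - 98)*(A + 7) = (-98 + I)*(7 + A))
1/D(n(-9, 14), 100) = 1/(-686 - 98*100 + 7*14**2 + 100*14**2) = 1/(-686 - 9800 + 7*196 + 100*196) = 1/(-686 - 9800 + 1372 + 19600) = 1/10486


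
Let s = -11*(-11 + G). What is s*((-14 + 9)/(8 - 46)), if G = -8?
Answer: 55/2 ≈ 27.500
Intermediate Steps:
s = 209 (s = -11*(-11 - 8) = -11*(-19) = 209)
s*((-14 + 9)/(8 - 46)) = 209*((-14 + 9)/(8 - 46)) = 209*(-5/(-38)) = 209*(-5*(-1/38)) = 209*(5/38) = 55/2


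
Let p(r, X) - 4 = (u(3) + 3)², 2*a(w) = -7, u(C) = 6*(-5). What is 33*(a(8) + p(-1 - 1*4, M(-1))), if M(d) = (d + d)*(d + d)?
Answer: 48147/2 ≈ 24074.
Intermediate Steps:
u(C) = -30
M(d) = 4*d² (M(d) = (2*d)*(2*d) = 4*d²)
a(w) = -7/2 (a(w) = (½)*(-7) = -7/2)
p(r, X) = 733 (p(r, X) = 4 + (-30 + 3)² = 4 + (-27)² = 4 + 729 = 733)
33*(a(8) + p(-1 - 1*4, M(-1))) = 33*(-7/2 + 733) = 33*(1459/2) = 48147/2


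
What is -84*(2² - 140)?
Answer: 11424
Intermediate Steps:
-84*(2² - 140) = -84*(4 - 140) = -84*(-136) = 11424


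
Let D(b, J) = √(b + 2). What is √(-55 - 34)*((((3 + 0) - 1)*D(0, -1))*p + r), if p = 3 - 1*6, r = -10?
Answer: I*√89*(-10 - 6*√2) ≈ -174.39*I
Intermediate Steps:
p = -3 (p = 3 - 6 = -3)
D(b, J) = √(2 + b)
√(-55 - 34)*((((3 + 0) - 1)*D(0, -1))*p + r) = √(-55 - 34)*((((3 + 0) - 1)*√(2 + 0))*(-3) - 10) = √(-89)*(((3 - 1)*√2)*(-3) - 10) = (I*√89)*((2*√2)*(-3) - 10) = (I*√89)*(-6*√2 - 10) = (I*√89)*(-10 - 6*√2) = I*√89*(-10 - 6*√2)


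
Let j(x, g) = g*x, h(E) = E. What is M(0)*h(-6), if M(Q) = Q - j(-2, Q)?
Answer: 0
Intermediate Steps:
M(Q) = 3*Q (M(Q) = Q - Q*(-2) = Q - (-2)*Q = Q + 2*Q = 3*Q)
M(0)*h(-6) = (3*0)*(-6) = 0*(-6) = 0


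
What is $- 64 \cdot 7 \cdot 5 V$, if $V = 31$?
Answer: $-69440$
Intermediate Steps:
$- 64 \cdot 7 \cdot 5 V = - 64 \cdot 7 \cdot 5 \cdot 31 = \left(-64\right) 35 \cdot 31 = \left(-2240\right) 31 = -69440$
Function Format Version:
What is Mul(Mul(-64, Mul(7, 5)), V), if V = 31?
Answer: -69440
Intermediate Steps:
Mul(Mul(-64, Mul(7, 5)), V) = Mul(Mul(-64, Mul(7, 5)), 31) = Mul(Mul(-64, 35), 31) = Mul(-2240, 31) = -69440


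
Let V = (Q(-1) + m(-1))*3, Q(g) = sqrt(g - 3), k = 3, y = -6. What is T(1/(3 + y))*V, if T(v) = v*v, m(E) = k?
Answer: 1 + 2*I/3 ≈ 1.0 + 0.66667*I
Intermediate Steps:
Q(g) = sqrt(-3 + g)
m(E) = 3
V = 9 + 6*I (V = (sqrt(-3 - 1) + 3)*3 = (sqrt(-4) + 3)*3 = (2*I + 3)*3 = (3 + 2*I)*3 = 9 + 6*I ≈ 9.0 + 6.0*I)
T(v) = v**2
T(1/(3 + y))*V = (1/(3 - 6))**2*(9 + 6*I) = (1/(-3))**2*(9 + 6*I) = (-1/3)**2*(9 + 6*I) = (9 + 6*I)/9 = 1 + 2*I/3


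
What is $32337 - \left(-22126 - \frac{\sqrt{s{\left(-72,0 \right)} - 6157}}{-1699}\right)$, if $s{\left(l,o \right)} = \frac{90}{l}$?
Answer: $54463 - \frac{3 i \sqrt{2737}}{3398} \approx 54463.0 - 0.046189 i$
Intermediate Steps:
$32337 - \left(-22126 - \frac{\sqrt{s{\left(-72,0 \right)} - 6157}}{-1699}\right) = 32337 - \left(-22126 - \frac{\sqrt{\frac{90}{-72} - 6157}}{-1699}\right) = 32337 - \left(-22126 - \sqrt{90 \left(- \frac{1}{72}\right) - 6157} \left(- \frac{1}{1699}\right)\right) = 32337 - \left(-22126 - \sqrt{- \frac{5}{4} - 6157} \left(- \frac{1}{1699}\right)\right) = 32337 - \left(-22126 - \sqrt{- \frac{24633}{4}} \left(- \frac{1}{1699}\right)\right) = 32337 - \left(-22126 - \frac{3 i \sqrt{2737}}{2} \left(- \frac{1}{1699}\right)\right) = 32337 - \left(-22126 - - \frac{3 i \sqrt{2737}}{3398}\right) = 32337 - \left(-22126 + \frac{3 i \sqrt{2737}}{3398}\right) = 32337 + \left(22126 - \frac{3 i \sqrt{2737}}{3398}\right) = 54463 - \frac{3 i \sqrt{2737}}{3398}$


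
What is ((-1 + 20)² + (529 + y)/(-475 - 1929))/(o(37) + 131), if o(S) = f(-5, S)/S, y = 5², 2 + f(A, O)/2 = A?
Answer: 16044865/5809266 ≈ 2.7619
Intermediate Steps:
f(A, O) = -4 + 2*A
y = 25
o(S) = -14/S (o(S) = (-4 + 2*(-5))/S = (-4 - 10)/S = -14/S)
((-1 + 20)² + (529 + y)/(-475 - 1929))/(o(37) + 131) = ((-1 + 20)² + (529 + 25)/(-475 - 1929))/(-14/37 + 131) = (19² + 554/(-2404))/(-14*1/37 + 131) = (361 + 554*(-1/2404))/(-14/37 + 131) = (361 - 277/1202)/(4833/37) = (433645/1202)*(37/4833) = 16044865/5809266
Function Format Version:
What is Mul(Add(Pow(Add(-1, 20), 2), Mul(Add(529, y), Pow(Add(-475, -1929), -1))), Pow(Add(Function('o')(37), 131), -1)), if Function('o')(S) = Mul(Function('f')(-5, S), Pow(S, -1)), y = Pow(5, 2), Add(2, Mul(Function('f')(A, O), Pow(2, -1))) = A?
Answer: Rational(16044865, 5809266) ≈ 2.7619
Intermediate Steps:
Function('f')(A, O) = Add(-4, Mul(2, A))
y = 25
Function('o')(S) = Mul(-14, Pow(S, -1)) (Function('o')(S) = Mul(Add(-4, Mul(2, -5)), Pow(S, -1)) = Mul(Add(-4, -10), Pow(S, -1)) = Mul(-14, Pow(S, -1)))
Mul(Add(Pow(Add(-1, 20), 2), Mul(Add(529, y), Pow(Add(-475, -1929), -1))), Pow(Add(Function('o')(37), 131), -1)) = Mul(Add(Pow(Add(-1, 20), 2), Mul(Add(529, 25), Pow(Add(-475, -1929), -1))), Pow(Add(Mul(-14, Pow(37, -1)), 131), -1)) = Mul(Add(Pow(19, 2), Mul(554, Pow(-2404, -1))), Pow(Add(Mul(-14, Rational(1, 37)), 131), -1)) = Mul(Add(361, Mul(554, Rational(-1, 2404))), Pow(Add(Rational(-14, 37), 131), -1)) = Mul(Add(361, Rational(-277, 1202)), Pow(Rational(4833, 37), -1)) = Mul(Rational(433645, 1202), Rational(37, 4833)) = Rational(16044865, 5809266)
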